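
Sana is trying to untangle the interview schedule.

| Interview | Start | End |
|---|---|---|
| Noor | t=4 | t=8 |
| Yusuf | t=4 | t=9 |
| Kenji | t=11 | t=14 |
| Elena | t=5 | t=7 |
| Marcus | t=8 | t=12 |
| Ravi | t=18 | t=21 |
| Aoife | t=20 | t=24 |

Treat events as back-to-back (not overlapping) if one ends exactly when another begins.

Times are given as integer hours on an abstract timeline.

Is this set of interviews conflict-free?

No

Check each pair: they overlap iff neither finishes before the other starts.
Sorted by start: Noor, Yusuf, Elena, Marcus, Kenji, Ravi, Aoife.
Yusuf starts before Noor ends → Noor and Yusuf overlap.
That's a conflict, so the schedule is not conflict-free.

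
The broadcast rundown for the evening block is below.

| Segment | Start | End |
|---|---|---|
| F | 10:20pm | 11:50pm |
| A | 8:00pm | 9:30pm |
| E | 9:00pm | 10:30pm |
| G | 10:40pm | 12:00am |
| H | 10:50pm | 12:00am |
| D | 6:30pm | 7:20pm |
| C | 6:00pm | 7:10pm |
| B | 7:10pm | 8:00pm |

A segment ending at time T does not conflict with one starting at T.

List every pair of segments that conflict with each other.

A & E, B & D, C & D, E & F, F & G, F & H, G & H

Two intervals overlap when each starts before the other ends.
Sorted by start: C, D, B, A, E, F, G, H.
D starts before C ends → C and D overlap.
B starts exactly when C ends (back-to-back, no overlap), so nothing later overlaps C either.
B starts before D ends → D and B overlap.
A starts after D ends, so nothing later overlaps D either.
A starts exactly when B ends (back-to-back, no overlap), so nothing later overlaps B either.
E starts before A ends → A and E overlap.
F starts after A ends, so nothing later overlaps A either.
F starts before E ends → E and F overlap.
G starts after E ends, so nothing later overlaps E either.
G starts before F ends → F and G overlap.
H starts before F ends → F and H overlap.
H starts before G ends → G and H overlap.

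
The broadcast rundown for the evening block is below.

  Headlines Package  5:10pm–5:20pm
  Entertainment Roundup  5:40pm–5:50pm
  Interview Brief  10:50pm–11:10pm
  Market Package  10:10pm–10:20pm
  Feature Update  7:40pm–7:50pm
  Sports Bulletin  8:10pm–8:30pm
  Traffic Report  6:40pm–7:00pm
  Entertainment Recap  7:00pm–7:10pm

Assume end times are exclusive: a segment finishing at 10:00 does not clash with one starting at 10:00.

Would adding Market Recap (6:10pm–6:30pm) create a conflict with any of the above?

No — it doesn't clash with anything

Headlines Package: ends 5:20pm at or before Market Recap starts 6:10pm → clear.
Entertainment Roundup: ends 5:50pm at or before Market Recap starts 6:10pm → clear.
Traffic Report: starts 6:40pm at or after Market Recap ends 6:30pm → clear.
Entertainment Recap: starts 7:00pm at or after Market Recap ends 6:30pm → clear.
Feature Update: starts 7:40pm at or after Market Recap ends 6:30pm → clear.
Sports Bulletin: starts 8:10pm at or after Market Recap ends 6:30pm → clear.
Market Package: starts 10:10pm at or after Market Recap ends 6:30pm → clear.
Interview Brief: starts 10:50pm at or after Market Recap ends 6:30pm → clear.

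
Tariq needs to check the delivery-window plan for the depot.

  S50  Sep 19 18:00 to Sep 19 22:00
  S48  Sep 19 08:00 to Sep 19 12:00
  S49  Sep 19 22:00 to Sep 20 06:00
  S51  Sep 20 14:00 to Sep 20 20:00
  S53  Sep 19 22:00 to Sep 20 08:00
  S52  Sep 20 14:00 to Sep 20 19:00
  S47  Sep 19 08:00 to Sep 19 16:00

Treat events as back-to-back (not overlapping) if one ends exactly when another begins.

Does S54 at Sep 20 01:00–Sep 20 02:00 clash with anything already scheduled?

S47: ends Sep 19 16:00 at or before S54 starts Sep 20 01:00 → clear.
S48: ends Sep 19 12:00 at or before S54 starts Sep 20 01:00 → clear.
S50: ends Sep 19 22:00 at or before S54 starts Sep 20 01:00 → clear.
S49: starts Sep 19 22:00 before S54 ends Sep 20 02:00, and ends Sep 20 06:00 after S54 starts Sep 20 01:00 → overlap.
S53: starts Sep 19 22:00 before S54 ends Sep 20 02:00, and ends Sep 20 08:00 after S54 starts Sep 20 01:00 → overlap.
S51: starts Sep 20 14:00 at or after S54 ends Sep 20 02:00 → clear.
S52: starts Sep 20 14:00 at or after S54 ends Sep 20 02:00 → clear.
S54 overlaps S49, S53.

Yes — it overlaps S49, S53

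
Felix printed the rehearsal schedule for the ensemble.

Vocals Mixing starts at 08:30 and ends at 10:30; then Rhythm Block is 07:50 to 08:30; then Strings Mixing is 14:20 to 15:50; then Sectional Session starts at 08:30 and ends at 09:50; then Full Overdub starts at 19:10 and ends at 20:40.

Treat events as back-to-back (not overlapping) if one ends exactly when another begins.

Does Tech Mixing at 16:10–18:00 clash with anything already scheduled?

No — it doesn't clash with anything

Rhythm Block: ends 08:30 at or before Tech Mixing starts 16:10 → clear.
Vocals Mixing: ends 10:30 at or before Tech Mixing starts 16:10 → clear.
Sectional Session: ends 09:50 at or before Tech Mixing starts 16:10 → clear.
Strings Mixing: ends 15:50 at or before Tech Mixing starts 16:10 → clear.
Full Overdub: starts 19:10 at or after Tech Mixing ends 18:00 → clear.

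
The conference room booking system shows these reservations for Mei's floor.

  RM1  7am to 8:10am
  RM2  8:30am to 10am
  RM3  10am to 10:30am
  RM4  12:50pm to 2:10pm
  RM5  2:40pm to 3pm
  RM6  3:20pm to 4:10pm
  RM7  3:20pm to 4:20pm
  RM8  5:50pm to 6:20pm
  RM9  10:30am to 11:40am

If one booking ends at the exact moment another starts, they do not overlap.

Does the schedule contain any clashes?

Yes

Sorted by start: RM1, RM2, RM3, RM9, RM4, RM5, RM6, RM7, RM8.
RM2 starts after RM1 ends, so RM1 has no further overlaps.
RM3 starts exactly when RM2 ends (back-to-back, no overlap), so RM2 has no further overlaps.
RM9 starts exactly when RM3 ends (back-to-back, no overlap), so RM3 has no further overlaps.
RM4 starts after RM9 ends, so RM9 has no further overlaps.
RM5 starts after RM4 ends, so RM4 has no further overlaps.
RM6 starts after RM5 ends, so RM5 has no further overlaps.
RM7 starts before RM6 ends → RM6 and RM7 overlap.
That's a conflict, so the schedule is not conflict-free.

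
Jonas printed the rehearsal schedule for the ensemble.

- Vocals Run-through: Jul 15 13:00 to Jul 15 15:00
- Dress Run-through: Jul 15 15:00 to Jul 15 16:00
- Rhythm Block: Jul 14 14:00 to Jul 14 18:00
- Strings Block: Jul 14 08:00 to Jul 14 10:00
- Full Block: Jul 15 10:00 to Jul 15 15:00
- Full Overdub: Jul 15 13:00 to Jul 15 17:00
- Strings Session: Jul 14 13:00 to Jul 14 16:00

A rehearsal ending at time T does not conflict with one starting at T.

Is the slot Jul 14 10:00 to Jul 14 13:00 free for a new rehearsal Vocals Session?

Yes — the slot is free

Strings Block: ends Jul 14 10:00 at or before Vocals Session starts Jul 14 10:00 → clear.
Strings Session: starts Jul 14 13:00 at or after Vocals Session ends Jul 14 13:00 → clear.
Rhythm Block: starts Jul 14 14:00 at or after Vocals Session ends Jul 14 13:00 → clear.
Full Block: starts Jul 15 10:00 at or after Vocals Session ends Jul 14 13:00 → clear.
Vocals Run-through: starts Jul 15 13:00 at or after Vocals Session ends Jul 14 13:00 → clear.
Full Overdub: starts Jul 15 13:00 at or after Vocals Session ends Jul 14 13:00 → clear.
Dress Run-through: starts Jul 15 15:00 at or after Vocals Session ends Jul 14 13:00 → clear.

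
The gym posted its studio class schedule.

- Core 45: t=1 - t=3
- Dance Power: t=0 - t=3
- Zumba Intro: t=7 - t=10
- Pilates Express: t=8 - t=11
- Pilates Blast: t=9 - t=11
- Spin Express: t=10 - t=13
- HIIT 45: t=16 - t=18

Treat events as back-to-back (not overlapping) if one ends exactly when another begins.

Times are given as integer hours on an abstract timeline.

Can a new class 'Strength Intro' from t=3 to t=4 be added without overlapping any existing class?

Yes — the slot is free

Dance Power: ends t=3 at or before Strength Intro starts t=3 → clear.
Core 45: ends t=3 at or before Strength Intro starts t=3 → clear.
Zumba Intro: starts t=7 at or after Strength Intro ends t=4 → clear.
Pilates Express: starts t=8 at or after Strength Intro ends t=4 → clear.
Pilates Blast: starts t=9 at or after Strength Intro ends t=4 → clear.
Spin Express: starts t=10 at or after Strength Intro ends t=4 → clear.
HIIT 45: starts t=16 at or after Strength Intro ends t=4 → clear.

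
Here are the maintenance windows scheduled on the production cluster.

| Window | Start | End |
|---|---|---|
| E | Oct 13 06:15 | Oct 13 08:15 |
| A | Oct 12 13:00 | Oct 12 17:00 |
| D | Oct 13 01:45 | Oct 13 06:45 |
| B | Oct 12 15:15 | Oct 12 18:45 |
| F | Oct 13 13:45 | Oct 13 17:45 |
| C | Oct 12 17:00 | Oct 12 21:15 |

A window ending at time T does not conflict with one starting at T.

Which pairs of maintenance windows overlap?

Check each pair: they overlap iff neither finishes before the other starts.
Sorted by start: A, B, C, D, E, F.
B starts before A ends → A and B overlap.
C starts exactly when A ends (back-to-back, no overlap), so A has no further overlaps.
C starts before B ends → B and C overlap.
D starts after B ends, so B has no further overlaps.
D starts after C ends, so C has no further overlaps.
E starts before D ends → D and E overlap.
F starts after D ends.
F starts after E ends.

A & B, B & C, D & E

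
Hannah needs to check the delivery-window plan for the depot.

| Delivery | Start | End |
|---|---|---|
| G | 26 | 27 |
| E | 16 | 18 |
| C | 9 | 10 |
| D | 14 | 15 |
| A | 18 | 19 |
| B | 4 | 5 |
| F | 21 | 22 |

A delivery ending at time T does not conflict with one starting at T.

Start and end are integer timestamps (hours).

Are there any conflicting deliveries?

Sorted by start: B, C, D, E, A, F, G.
C starts after B ends, so B has no further overlaps.
D starts after C ends, so C has no further overlaps.
E starts after D ends, so D has no further overlaps.
A starts exactly when E ends (back-to-back, no overlap), so E has no further overlaps.
F starts after A ends, so A has no further overlaps.
G starts after F ends.
Every pair is clear; the schedule has no overlaps.

No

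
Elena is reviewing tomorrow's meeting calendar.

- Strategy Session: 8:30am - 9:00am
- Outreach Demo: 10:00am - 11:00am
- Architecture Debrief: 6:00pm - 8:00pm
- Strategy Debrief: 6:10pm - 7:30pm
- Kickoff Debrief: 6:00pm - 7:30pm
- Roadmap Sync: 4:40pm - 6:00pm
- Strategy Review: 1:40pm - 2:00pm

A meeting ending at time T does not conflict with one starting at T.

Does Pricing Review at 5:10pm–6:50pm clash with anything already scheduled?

Yes — it overlaps Architecture Debrief, Kickoff Debrief, Roadmap Sync, Strategy Debrief

Strategy Session: ends 9:00am at or before Pricing Review starts 5:10pm → clear.
Outreach Demo: ends 11:00am at or before Pricing Review starts 5:10pm → clear.
Strategy Review: ends 2:00pm at or before Pricing Review starts 5:10pm → clear.
Roadmap Sync: starts 4:40pm before Pricing Review ends 6:50pm, and ends 6:00pm after Pricing Review starts 5:10pm → overlap.
Architecture Debrief: starts 6:00pm before Pricing Review ends 6:50pm, and ends 8:00pm after Pricing Review starts 5:10pm → overlap.
Kickoff Debrief: starts 6:00pm before Pricing Review ends 6:50pm, and ends 7:30pm after Pricing Review starts 5:10pm → overlap.
Strategy Debrief: starts 6:10pm before Pricing Review ends 6:50pm, and ends 7:30pm after Pricing Review starts 5:10pm → overlap.
Pricing Review overlaps Architecture Debrief, Roadmap Sync, Strategy Debrief, Kickoff Debrief.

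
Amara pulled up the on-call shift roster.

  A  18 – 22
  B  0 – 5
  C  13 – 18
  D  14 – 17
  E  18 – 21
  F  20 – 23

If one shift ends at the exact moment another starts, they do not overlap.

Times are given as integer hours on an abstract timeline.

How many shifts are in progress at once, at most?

3

Walk through starts and ends in time order (an end at T is processed before a start at T):
0 start B → 1
5 end B → 0
13 start C → 1
14 start D → 2
17 end D → 1
18 end C → 0
18 start A → 1
18 start E → 2
20 start F → 3
21 end E → 2
22 end A → 1
23 end F → 0
Peak is 3, at 20 (A, E, F).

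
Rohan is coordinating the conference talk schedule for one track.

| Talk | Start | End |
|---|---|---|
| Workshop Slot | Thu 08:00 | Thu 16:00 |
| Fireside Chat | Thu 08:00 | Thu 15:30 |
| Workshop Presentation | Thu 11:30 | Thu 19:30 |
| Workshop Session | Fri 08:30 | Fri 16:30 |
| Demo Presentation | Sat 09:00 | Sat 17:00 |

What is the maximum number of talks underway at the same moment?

Walk through starts and ends in time order (an end at T is processed before a start at T):
Thu 08:00 start Fireside Chat → 1
Thu 08:00 start Workshop Slot → 2
Thu 11:30 start Workshop Presentation → 3
Thu 15:30 end Fireside Chat → 2
Thu 16:00 end Workshop Slot → 1
Thu 19:30 end Workshop Presentation → 0
Fri 08:30 start Workshop Session → 1
Fri 16:30 end Workshop Session → 0
Sat 09:00 start Demo Presentation → 1
Sat 17:00 end Demo Presentation → 0
Peak is 3, at Thu 11:30 (Fireside Chat, Workshop Presentation, Workshop Slot).

3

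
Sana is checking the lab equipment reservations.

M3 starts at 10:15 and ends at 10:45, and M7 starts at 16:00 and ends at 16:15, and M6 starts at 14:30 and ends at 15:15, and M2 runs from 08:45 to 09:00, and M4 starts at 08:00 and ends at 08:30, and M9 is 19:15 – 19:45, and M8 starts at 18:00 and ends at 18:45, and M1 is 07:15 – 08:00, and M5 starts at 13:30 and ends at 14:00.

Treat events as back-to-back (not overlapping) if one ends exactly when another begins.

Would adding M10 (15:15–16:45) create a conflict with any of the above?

Yes — it overlaps M7

M1: ends 08:00 at or before M10 starts 15:15 → clear.
M4: ends 08:30 at or before M10 starts 15:15 → clear.
M2: ends 09:00 at or before M10 starts 15:15 → clear.
M3: ends 10:45 at or before M10 starts 15:15 → clear.
M5: ends 14:00 at or before M10 starts 15:15 → clear.
M6: ends 15:15 at or before M10 starts 15:15 → clear.
M7: starts 16:00 before M10 ends 16:45, and ends 16:15 after M10 starts 15:15 → overlap.
M8: starts 18:00 at or after M10 ends 16:45 → clear.
M9: starts 19:15 at or after M10 ends 16:45 → clear.
M10 overlaps M7.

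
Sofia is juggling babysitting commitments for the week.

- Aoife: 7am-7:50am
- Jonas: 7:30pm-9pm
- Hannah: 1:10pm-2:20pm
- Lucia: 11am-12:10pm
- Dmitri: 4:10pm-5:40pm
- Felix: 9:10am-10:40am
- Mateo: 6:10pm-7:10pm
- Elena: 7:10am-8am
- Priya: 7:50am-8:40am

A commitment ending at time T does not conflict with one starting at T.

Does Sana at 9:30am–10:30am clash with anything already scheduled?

Yes — it overlaps Felix

Aoife: ends 7:50am at or before Sana starts 9:30am → clear.
Elena: ends 8am at or before Sana starts 9:30am → clear.
Priya: ends 8:40am at or before Sana starts 9:30am → clear.
Felix: starts 9:10am before Sana ends 10:30am, and ends 10:40am after Sana starts 9:30am → overlap.
Lucia: starts 11am at or after Sana ends 10:30am → clear.
Hannah: starts 1:10pm at or after Sana ends 10:30am → clear.
Dmitri: starts 4:10pm at or after Sana ends 10:30am → clear.
Mateo: starts 6:10pm at or after Sana ends 10:30am → clear.
Jonas: starts 7:30pm at or after Sana ends 10:30am → clear.
Sana overlaps Felix.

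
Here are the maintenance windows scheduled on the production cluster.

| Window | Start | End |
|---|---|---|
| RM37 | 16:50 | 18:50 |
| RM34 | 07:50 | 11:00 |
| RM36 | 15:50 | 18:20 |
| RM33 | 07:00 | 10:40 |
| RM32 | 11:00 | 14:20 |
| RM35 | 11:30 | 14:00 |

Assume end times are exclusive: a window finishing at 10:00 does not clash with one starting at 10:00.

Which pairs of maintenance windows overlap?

RM32 & RM35, RM33 & RM34, RM36 & RM37

Check each pair: they overlap iff neither finishes before the other starts.
Sorted by start: RM33, RM34, RM32, RM35, RM36, RM37.
RM34 starts before RM33 ends → RM33 and RM34 overlap.
RM32 starts after RM33 ends, so nothing later overlaps RM33 either.
RM32 starts exactly when RM34 ends (back-to-back, no overlap), so nothing later overlaps RM34 either.
RM35 starts before RM32 ends → RM32 and RM35 overlap.
RM36 starts after RM32 ends, so nothing later overlaps RM32 either.
RM36 starts after RM35 ends, so nothing later overlaps RM35 either.
RM37 starts before RM36 ends → RM36 and RM37 overlap.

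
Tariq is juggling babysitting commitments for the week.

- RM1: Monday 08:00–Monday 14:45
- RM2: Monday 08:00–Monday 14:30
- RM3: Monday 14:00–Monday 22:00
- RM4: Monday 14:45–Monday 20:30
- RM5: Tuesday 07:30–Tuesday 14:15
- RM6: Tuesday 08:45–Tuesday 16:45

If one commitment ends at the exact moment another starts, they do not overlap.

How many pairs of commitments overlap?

5

Sorted by start: RM1, RM2, RM3, RM4, RM5, RM6.
RM2 starts before RM1 ends → RM1 and RM2 overlap.
RM3 starts before RM1 ends → RM1 and RM3 overlap.
RM4 starts exactly when RM1 ends (back-to-back, no overlap) — done with RM1.
RM3 starts before RM2 ends → RM2 and RM3 overlap.
RM4 starts after RM2 ends — done with RM2.
RM4 starts before RM3 ends → RM3 and RM4 overlap.
RM5 starts after RM3 ends — done with RM3.
RM5 starts after RM4 ends — done with RM4.
RM6 starts before RM5 ends → RM5 and RM6 overlap.
Overlapping pairs: RM1 & RM2, RM1 & RM3, RM2 & RM3, RM3 & RM4, RM5 & RM6 — 5 in total.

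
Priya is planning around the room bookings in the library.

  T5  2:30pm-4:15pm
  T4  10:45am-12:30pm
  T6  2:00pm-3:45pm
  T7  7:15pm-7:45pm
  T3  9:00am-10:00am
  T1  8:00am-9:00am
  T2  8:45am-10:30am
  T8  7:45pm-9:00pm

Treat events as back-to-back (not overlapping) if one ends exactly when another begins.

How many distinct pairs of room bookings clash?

3

Sorted by start: T1, T2, T3, T4, T6, T5, T7, T8.
T2 starts before T1 ends → T1 and T2 overlap.
T3 starts exactly when T1 ends (back-to-back, no overlap), so nothing later overlaps T1 either.
T3 starts before T2 ends → T2 and T3 overlap.
T4 starts after T2 ends, so nothing later overlaps T2 either.
T4 starts after T3 ends, so nothing later overlaps T3 either.
T6 starts after T4 ends, so nothing later overlaps T4 either.
T5 starts before T6 ends → T6 and T5 overlap.
T7 starts after T6 ends, so nothing later overlaps T6 either.
T7 starts after T5 ends, so nothing later overlaps T5 either.
T8 starts exactly when T7 ends (back-to-back, no overlap).
Overlapping pairs: T1 & T2, T2 & T3, T5 & T6 — 3 in total.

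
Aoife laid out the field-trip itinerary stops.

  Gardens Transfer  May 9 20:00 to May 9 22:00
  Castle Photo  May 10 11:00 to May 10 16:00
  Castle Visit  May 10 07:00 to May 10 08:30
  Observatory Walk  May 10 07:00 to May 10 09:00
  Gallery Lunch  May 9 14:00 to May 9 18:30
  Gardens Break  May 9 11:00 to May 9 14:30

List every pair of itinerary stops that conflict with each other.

Check each pair: they overlap iff neither finishes before the other starts.
Sorted by start: Gardens Break, Gallery Lunch, Gardens Transfer, Observatory Walk, Castle Visit, Castle Photo.
Gallery Lunch starts before Gardens Break ends → Gardens Break and Gallery Lunch overlap.
Gardens Transfer starts after Gardens Break ends, so nothing later overlaps Gardens Break either.
Gardens Transfer starts after Gallery Lunch ends, so nothing later overlaps Gallery Lunch either.
Observatory Walk starts after Gardens Transfer ends, so nothing later overlaps Gardens Transfer either.
Castle Visit starts before Observatory Walk ends → Observatory Walk and Castle Visit overlap.
Castle Photo starts after Observatory Walk ends.
Castle Photo starts after Castle Visit ends.

Castle Visit & Observatory Walk, Gallery Lunch & Gardens Break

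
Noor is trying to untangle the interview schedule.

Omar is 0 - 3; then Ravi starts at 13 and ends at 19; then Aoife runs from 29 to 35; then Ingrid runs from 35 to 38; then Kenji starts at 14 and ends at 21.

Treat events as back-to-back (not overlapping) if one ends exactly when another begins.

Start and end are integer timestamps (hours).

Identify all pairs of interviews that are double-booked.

Sorted by start: Omar, Ravi, Kenji, Aoife, Ingrid.
Ravi starts after Omar ends, so nothing later overlaps Omar either.
Kenji starts before Ravi ends → Ravi and Kenji overlap.
Aoife starts after Ravi ends, so nothing later overlaps Ravi either.
Aoife starts after Kenji ends, so nothing later overlaps Kenji either.
Ingrid starts exactly when Aoife ends (back-to-back, no overlap).

Kenji & Ravi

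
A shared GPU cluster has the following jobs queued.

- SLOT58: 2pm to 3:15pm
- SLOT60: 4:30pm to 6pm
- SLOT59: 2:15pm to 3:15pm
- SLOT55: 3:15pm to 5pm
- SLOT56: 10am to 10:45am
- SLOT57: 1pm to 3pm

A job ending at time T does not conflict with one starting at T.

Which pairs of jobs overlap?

Two intervals overlap when each starts before the other ends.
Sorted by start: SLOT56, SLOT57, SLOT58, SLOT59, SLOT55, SLOT60.
SLOT57 starts after SLOT56 ends, so SLOT56 has no further overlaps.
SLOT58 starts before SLOT57 ends → SLOT57 and SLOT58 overlap.
SLOT59 starts before SLOT57 ends → SLOT57 and SLOT59 overlap.
SLOT55 starts after SLOT57 ends, so SLOT57 has no further overlaps.
SLOT59 starts before SLOT58 ends → SLOT58 and SLOT59 overlap.
SLOT55 starts exactly when SLOT58 ends (back-to-back, no overlap), so SLOT58 has no further overlaps.
SLOT55 starts exactly when SLOT59 ends (back-to-back, no overlap), so SLOT59 has no further overlaps.
SLOT60 starts before SLOT55 ends → SLOT55 and SLOT60 overlap.

SLOT55 & SLOT60, SLOT57 & SLOT58, SLOT57 & SLOT59, SLOT58 & SLOT59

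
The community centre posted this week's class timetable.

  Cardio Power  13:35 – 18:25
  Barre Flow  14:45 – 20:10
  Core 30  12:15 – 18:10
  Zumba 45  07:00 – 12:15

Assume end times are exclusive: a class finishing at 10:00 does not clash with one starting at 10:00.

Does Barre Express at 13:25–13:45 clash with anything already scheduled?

Yes — it overlaps Cardio Power, Core 30

Zumba 45: ends 12:15 at or before Barre Express starts 13:25 → clear.
Core 30: starts 12:15 before Barre Express ends 13:45, and ends 18:10 after Barre Express starts 13:25 → overlap.
Cardio Power: starts 13:35 before Barre Express ends 13:45, and ends 18:25 after Barre Express starts 13:25 → overlap.
Barre Flow: starts 14:45 at or after Barre Express ends 13:45 → clear.
Barre Express overlaps Core 30, Cardio Power.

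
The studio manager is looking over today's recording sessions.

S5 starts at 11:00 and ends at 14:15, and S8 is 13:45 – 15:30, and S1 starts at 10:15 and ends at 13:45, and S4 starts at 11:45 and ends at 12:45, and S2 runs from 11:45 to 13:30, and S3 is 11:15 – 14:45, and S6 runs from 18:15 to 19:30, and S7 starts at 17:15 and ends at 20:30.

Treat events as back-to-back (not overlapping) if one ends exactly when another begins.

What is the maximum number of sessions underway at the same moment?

5

Walk through starts and ends in time order (an end at T is processed before a start at T):
10:15 start S1 → 1
11:00 start S5 → 2
11:15 start S3 → 3
11:45 start S2 → 4
11:45 start S4 → 5
12:45 end S4 → 4
13:30 end S2 → 3
13:45 end S1 → 2
13:45 start S8 → 3
14:15 end S5 → 2
14:45 end S3 → 1
15:30 end S8 → 0
17:15 start S7 → 1
18:15 start S6 → 2
19:30 end S6 → 1
20:30 end S7 → 0
Peak is 5, at 11:45 (S1, S2, S3, S4, S5).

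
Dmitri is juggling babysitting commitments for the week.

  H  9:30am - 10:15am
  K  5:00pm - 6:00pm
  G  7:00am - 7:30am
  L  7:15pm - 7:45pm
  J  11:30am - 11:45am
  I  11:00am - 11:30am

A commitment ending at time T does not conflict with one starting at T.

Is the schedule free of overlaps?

Yes

Check each pair: they overlap iff neither finishes before the other starts.
Sorted by start: G, H, I, J, K, L.
H starts after G ends, so G has no further overlaps.
I starts after H ends, so H has no further overlaps.
J starts exactly when I ends (back-to-back, no overlap), so I has no further overlaps.
K starts after J ends, so J has no further overlaps.
L starts after K ends.
Every pair is clear; the schedule has no overlaps.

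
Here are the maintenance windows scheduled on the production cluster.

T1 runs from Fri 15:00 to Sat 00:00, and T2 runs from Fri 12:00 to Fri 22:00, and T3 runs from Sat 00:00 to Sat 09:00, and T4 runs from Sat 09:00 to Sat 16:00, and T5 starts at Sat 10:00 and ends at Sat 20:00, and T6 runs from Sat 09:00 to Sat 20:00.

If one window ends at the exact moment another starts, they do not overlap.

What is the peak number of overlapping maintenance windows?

Sort all start/end points and keep a running count:
Fri 12:00 start T2 → 1
Fri 15:00 start T1 → 2
Fri 22:00 end T2 → 1
Sat 00:00 end T1 → 0
Sat 00:00 start T3 → 1
Sat 09:00 end T3 → 0
Sat 09:00 start T4 → 1
Sat 09:00 start T6 → 2
Sat 10:00 start T5 → 3
Sat 16:00 end T4 → 2
Sat 20:00 end T5 → 1
Sat 20:00 end T6 → 0
Peak is 3, at Sat 10:00 (T4, T5, T6).

3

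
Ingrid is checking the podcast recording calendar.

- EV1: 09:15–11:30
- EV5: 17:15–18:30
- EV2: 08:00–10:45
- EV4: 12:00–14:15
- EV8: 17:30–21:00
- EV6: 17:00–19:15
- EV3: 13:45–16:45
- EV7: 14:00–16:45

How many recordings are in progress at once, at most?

Walk through starts and ends in time order (an end at T is processed before a start at T):
08:00 start EV2 → 1
09:15 start EV1 → 2
10:45 end EV2 → 1
11:30 end EV1 → 0
12:00 start EV4 → 1
13:45 start EV3 → 2
14:00 start EV7 → 3
14:15 end EV4 → 2
16:45 end EV3 → 1
16:45 end EV7 → 0
17:00 start EV6 → 1
17:15 start EV5 → 2
17:30 start EV8 → 3
18:30 end EV5 → 2
19:15 end EV6 → 1
21:00 end EV8 → 0
Peak is 3, at 14:00 (EV3, EV4, EV7).

3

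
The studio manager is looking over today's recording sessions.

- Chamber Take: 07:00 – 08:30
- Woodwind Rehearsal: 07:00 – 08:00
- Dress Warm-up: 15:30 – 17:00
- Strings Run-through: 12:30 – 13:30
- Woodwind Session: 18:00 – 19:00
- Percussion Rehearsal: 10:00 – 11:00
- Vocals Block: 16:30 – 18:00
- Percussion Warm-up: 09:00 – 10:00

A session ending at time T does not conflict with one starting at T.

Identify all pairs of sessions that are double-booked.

Chamber Take & Woodwind Rehearsal, Dress Warm-up & Vocals Block

Sorted by start: Chamber Take, Woodwind Rehearsal, Percussion Warm-up, Percussion Rehearsal, Strings Run-through, Dress Warm-up, Vocals Block, Woodwind Session.
Woodwind Rehearsal starts before Chamber Take ends → Chamber Take and Woodwind Rehearsal overlap.
Percussion Warm-up starts after Chamber Take ends; Chamber Take is clear from here.
Percussion Warm-up starts after Woodwind Rehearsal ends; Woodwind Rehearsal is clear from here.
Percussion Rehearsal starts exactly when Percussion Warm-up ends (back-to-back, no overlap); Percussion Warm-up is clear from here.
Strings Run-through starts after Percussion Rehearsal ends; Percussion Rehearsal is clear from here.
Dress Warm-up starts after Strings Run-through ends; Strings Run-through is clear from here.
Vocals Block starts before Dress Warm-up ends → Dress Warm-up and Vocals Block overlap.
Woodwind Session starts after Dress Warm-up ends.
Woodwind Session starts exactly when Vocals Block ends (back-to-back, no overlap).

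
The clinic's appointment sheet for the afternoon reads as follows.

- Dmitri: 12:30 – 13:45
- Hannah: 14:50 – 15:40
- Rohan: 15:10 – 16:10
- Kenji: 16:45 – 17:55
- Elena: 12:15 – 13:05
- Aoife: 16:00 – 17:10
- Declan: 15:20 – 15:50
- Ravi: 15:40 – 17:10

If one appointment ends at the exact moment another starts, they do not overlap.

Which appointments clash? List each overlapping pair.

Sorted by start: Elena, Dmitri, Hannah, Rohan, Declan, Ravi, Aoife, Kenji.
Dmitri starts before Elena ends → Elena and Dmitri overlap.
Hannah starts after Elena ends — done with Elena.
Hannah starts after Dmitri ends — done with Dmitri.
Rohan starts before Hannah ends → Hannah and Rohan overlap.
Declan starts before Hannah ends → Hannah and Declan overlap.
Ravi starts exactly when Hannah ends (back-to-back, no overlap) — done with Hannah.
Declan starts before Rohan ends → Rohan and Declan overlap.
Ravi starts before Rohan ends → Rohan and Ravi overlap.
Aoife starts before Rohan ends → Rohan and Aoife overlap.
Kenji starts after Rohan ends.
Ravi starts before Declan ends → Declan and Ravi overlap.
Aoife starts after Declan ends — done with Declan.
Aoife starts before Ravi ends → Ravi and Aoife overlap.
Kenji starts before Ravi ends → Ravi and Kenji overlap.
Kenji starts before Aoife ends → Aoife and Kenji overlap.

Aoife & Kenji, Aoife & Ravi, Aoife & Rohan, Declan & Hannah, Declan & Ravi, Declan & Rohan, Dmitri & Elena, Hannah & Rohan, Kenji & Ravi, Ravi & Rohan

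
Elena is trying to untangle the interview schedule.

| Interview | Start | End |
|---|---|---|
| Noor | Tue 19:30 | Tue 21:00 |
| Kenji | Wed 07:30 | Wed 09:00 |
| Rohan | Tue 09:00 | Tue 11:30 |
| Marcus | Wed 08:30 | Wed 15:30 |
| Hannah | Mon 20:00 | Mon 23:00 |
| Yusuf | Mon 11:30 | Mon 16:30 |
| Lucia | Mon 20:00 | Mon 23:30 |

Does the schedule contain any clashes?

Yes

Sorted by start: Yusuf, Hannah, Lucia, Rohan, Noor, Kenji, Marcus.
Hannah starts after Yusuf ends — done with Yusuf.
Lucia starts before Hannah ends → Hannah and Lucia overlap.
That's a conflict, so the schedule is not conflict-free.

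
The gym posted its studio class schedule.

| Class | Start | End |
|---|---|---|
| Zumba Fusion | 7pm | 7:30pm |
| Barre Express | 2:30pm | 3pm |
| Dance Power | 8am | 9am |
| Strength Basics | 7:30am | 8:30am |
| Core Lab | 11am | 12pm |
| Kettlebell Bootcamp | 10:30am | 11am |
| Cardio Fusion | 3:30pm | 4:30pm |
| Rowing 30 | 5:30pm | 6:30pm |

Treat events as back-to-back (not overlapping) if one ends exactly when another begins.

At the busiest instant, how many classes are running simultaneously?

2

Walk through starts and ends in time order (an end at T is processed before a start at T):
7:30am start Strength Basics → 1
8am start Dance Power → 2
8:30am end Strength Basics → 1
9am end Dance Power → 0
10:30am start Kettlebell Bootcamp → 1
11am end Kettlebell Bootcamp → 0
11am start Core Lab → 1
12pm end Core Lab → 0
2:30pm start Barre Express → 1
3pm end Barre Express → 0
3:30pm start Cardio Fusion → 1
4:30pm end Cardio Fusion → 0
5:30pm start Rowing 30 → 1
6:30pm end Rowing 30 → 0
7pm start Zumba Fusion → 1
7:30pm end Zumba Fusion → 0
Peak is 2, at 8am (Dance Power, Strength Basics).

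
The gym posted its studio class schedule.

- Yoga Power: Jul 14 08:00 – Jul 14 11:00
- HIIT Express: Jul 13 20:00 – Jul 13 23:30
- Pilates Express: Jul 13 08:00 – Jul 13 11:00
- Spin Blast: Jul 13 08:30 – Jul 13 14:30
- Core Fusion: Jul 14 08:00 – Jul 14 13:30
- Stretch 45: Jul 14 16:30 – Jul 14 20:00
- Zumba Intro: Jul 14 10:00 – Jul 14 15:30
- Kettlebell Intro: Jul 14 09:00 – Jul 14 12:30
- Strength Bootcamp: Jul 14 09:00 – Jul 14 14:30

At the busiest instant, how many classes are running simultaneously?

5

Sweep the timeline, counting +1 at each start and −1 at each end (ends before starts at a tie):
Jul 13 08:00 start Pilates Express → 1
Jul 13 08:30 start Spin Blast → 2
Jul 13 11:00 end Pilates Express → 1
Jul 13 14:30 end Spin Blast → 0
Jul 13 20:00 start HIIT Express → 1
Jul 13 23:30 end HIIT Express → 0
Jul 14 08:00 start Core Fusion → 1
Jul 14 08:00 start Yoga Power → 2
Jul 14 09:00 start Kettlebell Intro → 3
Jul 14 09:00 start Strength Bootcamp → 4
Jul 14 10:00 start Zumba Intro → 5
Jul 14 11:00 end Yoga Power → 4
Jul 14 12:30 end Kettlebell Intro → 3
Jul 14 13:30 end Core Fusion → 2
Jul 14 14:30 end Strength Bootcamp → 1
Jul 14 15:30 end Zumba Intro → 0
Jul 14 16:30 start Stretch 45 → 1
Jul 14 20:00 end Stretch 45 → 0
Peak is 5, at Jul 14 10:00 (Core Fusion, Kettlebell Intro, Strength Bootcamp, Yoga Power, Zumba Intro).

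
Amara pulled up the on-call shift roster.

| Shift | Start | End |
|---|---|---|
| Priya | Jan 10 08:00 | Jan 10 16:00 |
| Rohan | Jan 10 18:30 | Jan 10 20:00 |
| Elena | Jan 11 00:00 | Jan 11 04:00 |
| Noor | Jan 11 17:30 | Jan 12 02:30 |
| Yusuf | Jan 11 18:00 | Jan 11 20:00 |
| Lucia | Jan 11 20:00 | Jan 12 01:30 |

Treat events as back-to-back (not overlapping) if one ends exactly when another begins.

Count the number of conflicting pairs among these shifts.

Sorted by start: Priya, Rohan, Elena, Noor, Yusuf, Lucia.
Rohan starts after Priya ends; Priya is clear from here.
Elena starts after Rohan ends; Rohan is clear from here.
Noor starts after Elena ends; Elena is clear from here.
Yusuf starts before Noor ends → Noor and Yusuf overlap.
Lucia starts before Noor ends → Noor and Lucia overlap.
Lucia starts exactly when Yusuf ends (back-to-back, no overlap).
Overlapping pairs: Lucia & Noor, Noor & Yusuf — 2 in total.

2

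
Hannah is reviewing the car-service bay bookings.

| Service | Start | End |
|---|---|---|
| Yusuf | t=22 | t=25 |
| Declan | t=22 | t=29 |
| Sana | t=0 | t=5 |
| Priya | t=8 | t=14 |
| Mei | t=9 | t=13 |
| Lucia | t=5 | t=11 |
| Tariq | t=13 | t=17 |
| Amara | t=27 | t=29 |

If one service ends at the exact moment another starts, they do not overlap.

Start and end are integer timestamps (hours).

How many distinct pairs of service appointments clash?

Check each pair: they overlap iff neither finishes before the other starts.
Sorted by start: Sana, Lucia, Priya, Mei, Tariq, Declan, Yusuf, Amara.
Lucia starts exactly when Sana ends (back-to-back, no overlap), so Sana has no further overlaps.
Priya starts before Lucia ends → Lucia and Priya overlap.
Mei starts before Lucia ends → Lucia and Mei overlap.
Tariq starts after Lucia ends, so Lucia has no further overlaps.
Mei starts before Priya ends → Priya and Mei overlap.
Tariq starts before Priya ends → Priya and Tariq overlap.
Declan starts after Priya ends, so Priya has no further overlaps.
Tariq starts exactly when Mei ends (back-to-back, no overlap), so Mei has no further overlaps.
Declan starts after Tariq ends, so Tariq has no further overlaps.
Yusuf starts before Declan ends → Declan and Yusuf overlap.
Amara starts before Declan ends → Declan and Amara overlap.
Amara starts after Yusuf ends.
Overlapping pairs: Amara & Declan, Declan & Yusuf, Lucia & Mei, Lucia & Priya, Mei & Priya, Priya & Tariq — 6 in total.

6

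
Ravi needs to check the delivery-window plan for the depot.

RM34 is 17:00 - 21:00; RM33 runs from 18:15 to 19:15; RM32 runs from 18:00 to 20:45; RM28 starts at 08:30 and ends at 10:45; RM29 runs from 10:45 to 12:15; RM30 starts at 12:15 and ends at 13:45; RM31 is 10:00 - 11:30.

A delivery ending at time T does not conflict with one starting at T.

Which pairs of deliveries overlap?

Sorted by start: RM28, RM31, RM29, RM30, RM34, RM32, RM33.
RM31 starts before RM28 ends → RM28 and RM31 overlap.
RM29 starts exactly when RM28 ends (back-to-back, no overlap); RM28 is clear from here.
RM29 starts before RM31 ends → RM31 and RM29 overlap.
RM30 starts after RM31 ends; RM31 is clear from here.
RM30 starts exactly when RM29 ends (back-to-back, no overlap); RM29 is clear from here.
RM34 starts after RM30 ends; RM30 is clear from here.
RM32 starts before RM34 ends → RM34 and RM32 overlap.
RM33 starts before RM34 ends → RM34 and RM33 overlap.
RM33 starts before RM32 ends → RM32 and RM33 overlap.

RM28 & RM31, RM29 & RM31, RM32 & RM33, RM32 & RM34, RM33 & RM34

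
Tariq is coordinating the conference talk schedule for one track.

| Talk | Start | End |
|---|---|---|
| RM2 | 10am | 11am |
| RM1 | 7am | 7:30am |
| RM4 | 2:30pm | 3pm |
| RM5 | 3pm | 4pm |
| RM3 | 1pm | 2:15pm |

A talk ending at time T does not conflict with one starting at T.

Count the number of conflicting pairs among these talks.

0

Sorted by start: RM1, RM2, RM3, RM4, RM5.
RM2 starts after RM1 ends — done with RM1.
RM3 starts after RM2 ends — done with RM2.
RM4 starts after RM3 ends — done with RM3.
RM5 starts exactly when RM4 ends (back-to-back, no overlap).
No pair overlaps.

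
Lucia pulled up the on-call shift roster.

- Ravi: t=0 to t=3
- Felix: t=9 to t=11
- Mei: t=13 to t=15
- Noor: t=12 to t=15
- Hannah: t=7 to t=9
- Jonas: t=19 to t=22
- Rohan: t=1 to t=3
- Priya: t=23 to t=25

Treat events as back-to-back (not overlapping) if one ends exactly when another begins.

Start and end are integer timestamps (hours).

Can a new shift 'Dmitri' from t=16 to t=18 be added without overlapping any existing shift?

Yes — the slot is free

Ravi: ends t=3 at or before Dmitri starts t=16 → clear.
Rohan: ends t=3 at or before Dmitri starts t=16 → clear.
Hannah: ends t=9 at or before Dmitri starts t=16 → clear.
Felix: ends t=11 at or before Dmitri starts t=16 → clear.
Noor: ends t=15 at or before Dmitri starts t=16 → clear.
Mei: ends t=15 at or before Dmitri starts t=16 → clear.
Jonas: starts t=19 at or after Dmitri ends t=18 → clear.
Priya: starts t=23 at or after Dmitri ends t=18 → clear.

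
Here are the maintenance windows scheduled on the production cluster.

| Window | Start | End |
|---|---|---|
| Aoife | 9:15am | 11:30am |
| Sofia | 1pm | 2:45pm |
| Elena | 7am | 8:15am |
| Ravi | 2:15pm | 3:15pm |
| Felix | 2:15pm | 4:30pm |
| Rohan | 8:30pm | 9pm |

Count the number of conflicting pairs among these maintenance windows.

3

Two intervals overlap when each starts before the other ends.
Sorted by start: Elena, Aoife, Sofia, Ravi, Felix, Rohan.
Aoife starts after Elena ends — done with Elena.
Sofia starts after Aoife ends — done with Aoife.
Ravi starts before Sofia ends → Sofia and Ravi overlap.
Felix starts before Sofia ends → Sofia and Felix overlap.
Rohan starts after Sofia ends.
Felix starts before Ravi ends → Ravi and Felix overlap.
Rohan starts after Ravi ends.
Rohan starts after Felix ends.
Overlapping pairs: Felix & Ravi, Felix & Sofia, Ravi & Sofia — 3 in total.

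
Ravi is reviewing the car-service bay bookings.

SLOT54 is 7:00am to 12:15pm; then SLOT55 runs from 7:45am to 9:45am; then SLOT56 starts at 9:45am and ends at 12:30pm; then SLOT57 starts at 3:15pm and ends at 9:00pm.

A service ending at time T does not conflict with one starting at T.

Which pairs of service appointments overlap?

Check each pair: they overlap iff neither finishes before the other starts.
Sorted by start: SLOT54, SLOT55, SLOT56, SLOT57.
SLOT55 starts before SLOT54 ends → SLOT54 and SLOT55 overlap.
SLOT56 starts before SLOT54 ends → SLOT54 and SLOT56 overlap.
SLOT57 starts after SLOT54 ends.
SLOT56 starts exactly when SLOT55 ends (back-to-back, no overlap), so SLOT55 has no further overlaps.
SLOT57 starts after SLOT56 ends.

SLOT54 & SLOT55, SLOT54 & SLOT56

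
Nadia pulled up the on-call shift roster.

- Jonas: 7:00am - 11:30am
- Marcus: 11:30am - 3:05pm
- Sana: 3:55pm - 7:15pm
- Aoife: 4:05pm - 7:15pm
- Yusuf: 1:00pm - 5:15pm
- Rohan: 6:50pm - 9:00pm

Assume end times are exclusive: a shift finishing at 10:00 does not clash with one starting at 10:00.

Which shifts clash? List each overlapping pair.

Two intervals overlap when each starts before the other ends.
Sorted by start: Jonas, Marcus, Yusuf, Sana, Aoife, Rohan.
Marcus starts exactly when Jonas ends (back-to-back, no overlap), so nothing later overlaps Jonas either.
Yusuf starts before Marcus ends → Marcus and Yusuf overlap.
Sana starts after Marcus ends, so nothing later overlaps Marcus either.
Sana starts before Yusuf ends → Yusuf and Sana overlap.
Aoife starts before Yusuf ends → Yusuf and Aoife overlap.
Rohan starts after Yusuf ends.
Aoife starts before Sana ends → Sana and Aoife overlap.
Rohan starts before Sana ends → Sana and Rohan overlap.
Rohan starts before Aoife ends → Aoife and Rohan overlap.

Aoife & Rohan, Aoife & Sana, Aoife & Yusuf, Marcus & Yusuf, Rohan & Sana, Sana & Yusuf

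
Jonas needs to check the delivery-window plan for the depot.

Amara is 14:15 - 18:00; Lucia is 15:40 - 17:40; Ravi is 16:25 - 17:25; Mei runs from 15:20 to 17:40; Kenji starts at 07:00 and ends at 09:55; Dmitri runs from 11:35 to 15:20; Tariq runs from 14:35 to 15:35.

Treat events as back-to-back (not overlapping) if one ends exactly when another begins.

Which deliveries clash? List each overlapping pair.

Check each pair: they overlap iff neither finishes before the other starts.
Sorted by start: Kenji, Dmitri, Amara, Tariq, Mei, Lucia, Ravi.
Dmitri starts after Kenji ends, so nothing later overlaps Kenji either.
Amara starts before Dmitri ends → Dmitri and Amara overlap.
Tariq starts before Dmitri ends → Dmitri and Tariq overlap.
Mei starts exactly when Dmitri ends (back-to-back, no overlap), so nothing later overlaps Dmitri either.
Tariq starts before Amara ends → Amara and Tariq overlap.
Mei starts before Amara ends → Amara and Mei overlap.
Lucia starts before Amara ends → Amara and Lucia overlap.
Ravi starts before Amara ends → Amara and Ravi overlap.
Mei starts before Tariq ends → Tariq and Mei overlap.
Lucia starts after Tariq ends, so nothing later overlaps Tariq either.
Lucia starts before Mei ends → Mei and Lucia overlap.
Ravi starts before Mei ends → Mei and Ravi overlap.
Ravi starts before Lucia ends → Lucia and Ravi overlap.

Amara & Dmitri, Amara & Lucia, Amara & Mei, Amara & Ravi, Amara & Tariq, Dmitri & Tariq, Lucia & Mei, Lucia & Ravi, Mei & Ravi, Mei & Tariq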